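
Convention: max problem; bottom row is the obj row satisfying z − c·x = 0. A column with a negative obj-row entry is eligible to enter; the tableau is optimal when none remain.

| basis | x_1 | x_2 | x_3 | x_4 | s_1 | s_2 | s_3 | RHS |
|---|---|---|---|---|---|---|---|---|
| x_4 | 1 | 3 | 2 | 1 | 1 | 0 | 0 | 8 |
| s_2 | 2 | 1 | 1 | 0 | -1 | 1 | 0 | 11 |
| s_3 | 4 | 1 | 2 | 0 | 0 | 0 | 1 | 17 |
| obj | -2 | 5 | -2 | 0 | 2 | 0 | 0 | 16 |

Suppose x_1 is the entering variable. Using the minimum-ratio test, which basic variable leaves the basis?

s_3

Column x_1 entries and ratios — x_4: 8/1 = 8; s_2: 11/2 = 11/2; s_3: 17/4 = 17/4.
Smallest ratio is 17/4 in the row of s_3, so s_3 leaves.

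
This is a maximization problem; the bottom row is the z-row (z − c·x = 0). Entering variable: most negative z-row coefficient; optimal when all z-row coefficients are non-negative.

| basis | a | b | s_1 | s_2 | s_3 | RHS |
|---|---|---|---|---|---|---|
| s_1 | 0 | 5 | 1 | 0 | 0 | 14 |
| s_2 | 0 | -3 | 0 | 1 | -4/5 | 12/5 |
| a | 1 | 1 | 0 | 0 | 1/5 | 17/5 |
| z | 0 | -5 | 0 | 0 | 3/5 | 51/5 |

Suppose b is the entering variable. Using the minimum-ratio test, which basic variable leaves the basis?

s_1

Column b entries and ratios — s_1: 14/5 = 14/5; s_2: -3 ≤ 0, skip; a: (17/5)/1 = 17/5.
Smallest ratio is 14/5 in the row of s_1, so s_1 leaves.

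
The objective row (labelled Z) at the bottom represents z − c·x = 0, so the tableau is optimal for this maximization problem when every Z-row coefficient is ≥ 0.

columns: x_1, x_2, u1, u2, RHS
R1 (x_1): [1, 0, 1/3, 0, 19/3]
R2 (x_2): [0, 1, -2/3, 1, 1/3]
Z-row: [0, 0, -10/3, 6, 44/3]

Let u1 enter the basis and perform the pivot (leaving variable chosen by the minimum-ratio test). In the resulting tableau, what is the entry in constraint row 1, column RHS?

Ratio test on column u1 — row 1: (19/3)/(1/3) = 19; row 2: entry -2/3 ≤ 0. Minimum is 19 at row 1 (x_1 leaves); pivot element 1/3.
Divide row 1 by 1/3; eliminate column u1 from the other rows.
In the new row 1, the RHS entry is the old entry divided by the pivot: (19/3)/(1/3) = 19.

19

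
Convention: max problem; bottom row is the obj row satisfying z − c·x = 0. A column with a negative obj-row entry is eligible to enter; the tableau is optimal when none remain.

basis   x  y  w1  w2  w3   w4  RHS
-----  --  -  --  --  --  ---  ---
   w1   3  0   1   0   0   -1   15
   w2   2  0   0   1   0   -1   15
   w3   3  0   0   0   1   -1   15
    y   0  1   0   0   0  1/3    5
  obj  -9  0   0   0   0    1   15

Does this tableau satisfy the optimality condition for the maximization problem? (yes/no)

The obj-row has a negative entry -9 in column x, so it is not optimal.

no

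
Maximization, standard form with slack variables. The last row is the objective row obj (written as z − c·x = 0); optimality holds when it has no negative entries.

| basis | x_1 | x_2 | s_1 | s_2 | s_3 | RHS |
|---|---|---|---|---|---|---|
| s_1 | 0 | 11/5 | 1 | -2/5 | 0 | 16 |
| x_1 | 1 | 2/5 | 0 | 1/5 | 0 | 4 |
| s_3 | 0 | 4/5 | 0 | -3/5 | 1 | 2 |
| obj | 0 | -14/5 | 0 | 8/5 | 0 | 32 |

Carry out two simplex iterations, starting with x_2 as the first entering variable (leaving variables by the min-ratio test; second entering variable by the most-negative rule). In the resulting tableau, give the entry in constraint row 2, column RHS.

Ratio test on column x_2 — row 1: 16/(11/5) = 80/11; row 2: 4/(2/5) = 10; row 3: 2/(4/5) = 5/2. Minimum is 5/2 at row 3 (s_3 leaves); pivot element 4/5.
Divide row 3 by 4/5; eliminate column x_2 from the other rows.
Second iteration: most negative obj-row entry is -1/2 in column s_2, so s_2 enters.
Ratio test on column s_2 — row 1: (21/2)/(5/4) = 42/5; row 2: 3/(1/2) = 6; row 3: entry -3/4 ≤ 0. Minimum is 6 at row 2 (x_1 leaves); pivot element 1/2.
Divide row 2 by 1/2; eliminate column s_2 from the other rows.
After both pivots, the entry at constraint row 2, column RHS is 6.

6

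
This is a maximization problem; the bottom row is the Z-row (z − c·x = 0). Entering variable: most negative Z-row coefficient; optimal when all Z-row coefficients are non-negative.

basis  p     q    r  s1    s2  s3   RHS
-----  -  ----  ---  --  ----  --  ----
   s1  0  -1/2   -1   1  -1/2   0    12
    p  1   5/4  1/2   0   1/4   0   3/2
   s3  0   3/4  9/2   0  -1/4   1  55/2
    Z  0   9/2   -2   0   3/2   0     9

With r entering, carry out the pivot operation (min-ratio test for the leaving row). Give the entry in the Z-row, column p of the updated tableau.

Ratio test on column r — row 1: entry -1 ≤ 0; row 2: (3/2)/(1/2) = 3; row 3: (55/2)/(9/2) = 55/9. Minimum is 3 at row 2 (p leaves); pivot element 1/2.
Divide row 2 by 1/2; eliminate column r from the other rows.
Z-row update in column p: 0 − (-2)·2 = 4.

4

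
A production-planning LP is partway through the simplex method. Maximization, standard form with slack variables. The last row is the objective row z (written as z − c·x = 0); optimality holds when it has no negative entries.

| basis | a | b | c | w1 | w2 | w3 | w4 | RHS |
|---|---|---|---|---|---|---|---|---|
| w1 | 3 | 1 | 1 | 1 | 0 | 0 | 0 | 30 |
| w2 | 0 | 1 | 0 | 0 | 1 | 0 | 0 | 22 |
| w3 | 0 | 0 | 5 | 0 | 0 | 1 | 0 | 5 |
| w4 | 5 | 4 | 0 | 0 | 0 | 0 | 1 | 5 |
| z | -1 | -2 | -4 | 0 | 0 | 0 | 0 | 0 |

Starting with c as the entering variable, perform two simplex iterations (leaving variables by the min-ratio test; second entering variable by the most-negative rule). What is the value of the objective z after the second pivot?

Ratio test on column c — row 1: 30/1 = 30; row 2: entry 0 ≤ 0; row 3: 5/5 = 1; row 4: entry 0 ≤ 0. Minimum is 1 at row 3 (w3 leaves); pivot element 5.
Pivot on row 3; the z-row RHS becomes 0 − (-4)·1 = 4.
Next entering variable (most negative z-row entry -2): b.
Ratio test on column b — row 1: 29/1 = 29; row 2: 22/1 = 22; row 3: entry 0 ≤ 0; row 4: 5/4 = 5/4. Minimum is 5/4 at row 4 (w4 leaves); pivot element 4.
After the second pivot the z-row RHS is 4 − (-2)·(5/4) = 13/2.

13/2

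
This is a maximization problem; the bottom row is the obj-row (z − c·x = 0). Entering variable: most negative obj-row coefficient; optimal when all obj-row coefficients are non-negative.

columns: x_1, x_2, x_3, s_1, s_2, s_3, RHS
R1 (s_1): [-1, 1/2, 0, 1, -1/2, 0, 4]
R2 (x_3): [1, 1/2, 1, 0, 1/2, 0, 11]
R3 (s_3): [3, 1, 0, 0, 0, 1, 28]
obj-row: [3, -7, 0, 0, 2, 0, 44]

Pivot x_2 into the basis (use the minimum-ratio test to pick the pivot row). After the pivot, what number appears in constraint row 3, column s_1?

-2

Ratio test on column x_2 — row 1: 4/(1/2) = 8; row 2: 11/(1/2) = 22; row 3: 28/1 = 28. Minimum is 8 at row 1 (s_1 leaves); pivot element 1/2.
Divide row 1 by 1/2; eliminate column x_2 from the other rows.
Row 3 update in column s_1: 0 − 1·2 = -2.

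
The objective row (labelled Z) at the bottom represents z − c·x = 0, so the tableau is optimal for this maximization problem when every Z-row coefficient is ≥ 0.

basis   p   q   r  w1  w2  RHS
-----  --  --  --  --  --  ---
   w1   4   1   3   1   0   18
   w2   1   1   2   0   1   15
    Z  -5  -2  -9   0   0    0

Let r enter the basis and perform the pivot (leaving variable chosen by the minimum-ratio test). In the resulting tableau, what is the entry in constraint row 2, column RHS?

Ratio test on column r — row 1: 18/3 = 6; row 2: 15/2 = 15/2. Minimum is 6 at row 1 (w1 leaves); pivot element 3.
Divide row 1 by 3; eliminate column r from the other rows.
Row 2 update in column RHS: 15 − 2·6 = 3.

3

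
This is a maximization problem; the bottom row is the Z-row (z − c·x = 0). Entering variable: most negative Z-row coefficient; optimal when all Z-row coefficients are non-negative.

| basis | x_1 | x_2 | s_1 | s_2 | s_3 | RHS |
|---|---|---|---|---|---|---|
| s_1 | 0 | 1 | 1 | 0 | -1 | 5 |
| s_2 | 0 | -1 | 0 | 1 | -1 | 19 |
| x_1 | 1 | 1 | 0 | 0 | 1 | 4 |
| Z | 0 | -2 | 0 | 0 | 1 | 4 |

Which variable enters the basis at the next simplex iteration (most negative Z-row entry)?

Negative Z-row entries: x_2: -2.
The most negative is -2 in column x_2, so x_2 enters.

x_2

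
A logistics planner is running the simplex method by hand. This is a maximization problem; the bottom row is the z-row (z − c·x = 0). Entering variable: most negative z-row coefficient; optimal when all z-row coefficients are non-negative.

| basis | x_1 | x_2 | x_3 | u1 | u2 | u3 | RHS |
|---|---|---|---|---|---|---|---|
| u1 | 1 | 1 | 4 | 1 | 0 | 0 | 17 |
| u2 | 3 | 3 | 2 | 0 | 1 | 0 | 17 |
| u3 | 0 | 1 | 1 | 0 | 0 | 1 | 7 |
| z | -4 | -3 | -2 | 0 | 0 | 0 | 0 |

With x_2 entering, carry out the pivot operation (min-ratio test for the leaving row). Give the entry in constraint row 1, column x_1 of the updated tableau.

0

Ratio test on column x_2 — row 1: 17/1 = 17; row 2: 17/3 = 17/3; row 3: 7/1 = 7. Minimum is 17/3 at row 2 (u2 leaves); pivot element 3.
Divide row 2 by 3; eliminate column x_2 from the other rows.
Row 1 update in column x_1: 1 − 1·1 = 0.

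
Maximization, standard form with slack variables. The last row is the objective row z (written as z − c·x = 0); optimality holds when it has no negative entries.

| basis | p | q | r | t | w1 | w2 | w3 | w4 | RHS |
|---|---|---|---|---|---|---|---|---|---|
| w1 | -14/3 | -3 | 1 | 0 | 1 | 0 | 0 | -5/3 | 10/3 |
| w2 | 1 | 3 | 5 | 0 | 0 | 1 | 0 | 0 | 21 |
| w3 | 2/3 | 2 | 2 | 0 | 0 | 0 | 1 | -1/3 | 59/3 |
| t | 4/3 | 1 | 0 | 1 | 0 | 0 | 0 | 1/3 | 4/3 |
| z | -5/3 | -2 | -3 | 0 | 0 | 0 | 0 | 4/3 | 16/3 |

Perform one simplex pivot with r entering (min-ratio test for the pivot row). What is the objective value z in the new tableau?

Ratio test on column r — row 1: (10/3)/1 = 10/3; row 2: 21/5 = 21/5; row 3: (59/3)/2 = 59/6; row 4: entry 0 ≤ 0. Minimum is 10/3 at row 1 (w1 leaves); pivot element 1.
Pivot on row 1; the z-row RHS becomes 16/3 − (-3)·(10/3) = 46/3.

46/3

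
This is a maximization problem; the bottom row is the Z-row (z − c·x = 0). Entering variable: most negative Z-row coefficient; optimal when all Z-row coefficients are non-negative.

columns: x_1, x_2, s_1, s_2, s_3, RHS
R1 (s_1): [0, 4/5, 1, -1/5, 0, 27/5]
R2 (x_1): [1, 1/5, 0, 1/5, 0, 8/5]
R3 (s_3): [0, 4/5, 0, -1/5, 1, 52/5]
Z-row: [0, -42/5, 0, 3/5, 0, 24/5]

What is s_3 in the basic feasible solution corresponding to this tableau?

52/5

s_3 is basic (row 3); its value is the RHS of that row, 52/5.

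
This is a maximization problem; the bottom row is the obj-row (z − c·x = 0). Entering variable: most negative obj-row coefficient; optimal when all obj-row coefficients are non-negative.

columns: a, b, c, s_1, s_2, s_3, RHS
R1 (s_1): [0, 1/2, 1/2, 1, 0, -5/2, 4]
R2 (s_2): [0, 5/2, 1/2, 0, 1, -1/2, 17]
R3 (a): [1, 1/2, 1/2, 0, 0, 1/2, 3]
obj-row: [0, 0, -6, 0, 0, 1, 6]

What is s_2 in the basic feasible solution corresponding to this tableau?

s_2 is basic (row 2); its value is the RHS of that row, 17.

17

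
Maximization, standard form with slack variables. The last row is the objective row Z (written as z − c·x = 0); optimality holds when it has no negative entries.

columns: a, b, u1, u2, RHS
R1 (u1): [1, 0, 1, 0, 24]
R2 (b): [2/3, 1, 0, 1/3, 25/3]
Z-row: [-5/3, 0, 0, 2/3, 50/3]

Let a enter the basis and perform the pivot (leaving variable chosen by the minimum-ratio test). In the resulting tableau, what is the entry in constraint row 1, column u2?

Ratio test on column a — row 1: 24/1 = 24; row 2: (25/3)/(2/3) = 25/2. Minimum is 25/2 at row 2 (b leaves); pivot element 2/3.
Divide row 2 by 2/3; eliminate column a from the other rows.
Row 1 update in column u2: 0 − 1·(1/2) = -1/2.

-1/2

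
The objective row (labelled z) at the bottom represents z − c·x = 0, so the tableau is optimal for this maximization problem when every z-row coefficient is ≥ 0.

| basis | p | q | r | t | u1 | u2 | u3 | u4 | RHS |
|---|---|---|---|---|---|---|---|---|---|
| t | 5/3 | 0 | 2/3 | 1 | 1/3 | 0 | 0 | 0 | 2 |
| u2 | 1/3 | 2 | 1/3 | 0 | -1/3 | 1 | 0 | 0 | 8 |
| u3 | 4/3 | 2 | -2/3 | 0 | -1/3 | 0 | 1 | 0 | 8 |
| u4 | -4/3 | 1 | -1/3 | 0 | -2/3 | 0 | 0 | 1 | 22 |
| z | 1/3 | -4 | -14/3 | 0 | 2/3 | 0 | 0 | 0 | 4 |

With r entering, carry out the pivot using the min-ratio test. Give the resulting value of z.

18

Ratio test on column r — row 1: 2/(2/3) = 3; row 2: 8/(1/3) = 24; row 3: entry -2/3 ≤ 0; row 4: entry -1/3 ≤ 0. Minimum is 3 at row 1 (t leaves); pivot element 2/3.
Pivot on row 1; the z-row RHS becomes 4 − (-14/3)·3 = 18.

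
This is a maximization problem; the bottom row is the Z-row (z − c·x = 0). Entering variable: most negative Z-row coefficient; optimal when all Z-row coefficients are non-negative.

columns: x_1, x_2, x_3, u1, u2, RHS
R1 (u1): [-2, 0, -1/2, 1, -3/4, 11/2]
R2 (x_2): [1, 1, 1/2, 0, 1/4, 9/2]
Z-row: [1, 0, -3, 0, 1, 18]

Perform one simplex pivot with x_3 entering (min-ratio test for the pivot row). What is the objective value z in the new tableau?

45

Ratio test on column x_3 — row 1: entry -1/2 ≤ 0; row 2: (9/2)/(1/2) = 9. Minimum is 9 at row 2 (x_2 leaves); pivot element 1/2.
Pivot on row 2; the Z-row RHS becomes 18 − (-3)·9 = 45.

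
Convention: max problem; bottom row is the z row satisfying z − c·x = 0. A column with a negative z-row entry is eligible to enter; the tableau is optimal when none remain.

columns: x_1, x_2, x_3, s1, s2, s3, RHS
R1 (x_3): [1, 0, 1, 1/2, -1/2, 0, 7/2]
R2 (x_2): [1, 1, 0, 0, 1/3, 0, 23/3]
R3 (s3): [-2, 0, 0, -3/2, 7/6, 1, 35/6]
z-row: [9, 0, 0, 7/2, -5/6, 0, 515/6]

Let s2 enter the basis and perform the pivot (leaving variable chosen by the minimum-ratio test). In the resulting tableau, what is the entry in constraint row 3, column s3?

Ratio test on column s2 — row 1: entry -1/2 ≤ 0; row 2: (23/3)/(1/3) = 23; row 3: (35/6)/(7/6) = 5. Minimum is 5 at row 3 (s3 leaves); pivot element 7/6.
Divide row 3 by 7/6; eliminate column s2 from the other rows.
In the new row 3, the s3 entry is the old entry divided by the pivot: 1/(7/6) = 6/7.

6/7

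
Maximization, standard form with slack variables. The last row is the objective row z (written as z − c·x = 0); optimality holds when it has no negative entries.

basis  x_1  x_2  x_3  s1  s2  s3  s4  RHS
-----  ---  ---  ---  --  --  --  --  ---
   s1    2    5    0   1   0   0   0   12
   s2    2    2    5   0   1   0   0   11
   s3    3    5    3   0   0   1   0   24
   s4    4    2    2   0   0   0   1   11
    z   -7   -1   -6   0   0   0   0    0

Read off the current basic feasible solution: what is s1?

s1 is basic (row 1); its value is the RHS of that row, 12.

12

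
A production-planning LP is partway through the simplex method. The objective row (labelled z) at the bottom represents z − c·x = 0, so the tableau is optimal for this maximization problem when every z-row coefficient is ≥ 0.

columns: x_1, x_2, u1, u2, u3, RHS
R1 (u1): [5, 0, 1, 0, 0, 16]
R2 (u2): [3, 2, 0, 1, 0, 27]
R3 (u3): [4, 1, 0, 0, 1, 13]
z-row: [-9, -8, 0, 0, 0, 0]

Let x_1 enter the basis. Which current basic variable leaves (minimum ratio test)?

Column x_1 entries and ratios — u1: 16/5 = 16/5; u2: 27/3 = 9; u3: 13/4 = 13/4.
Smallest ratio is 16/5 in the row of u1, so u1 leaves.

u1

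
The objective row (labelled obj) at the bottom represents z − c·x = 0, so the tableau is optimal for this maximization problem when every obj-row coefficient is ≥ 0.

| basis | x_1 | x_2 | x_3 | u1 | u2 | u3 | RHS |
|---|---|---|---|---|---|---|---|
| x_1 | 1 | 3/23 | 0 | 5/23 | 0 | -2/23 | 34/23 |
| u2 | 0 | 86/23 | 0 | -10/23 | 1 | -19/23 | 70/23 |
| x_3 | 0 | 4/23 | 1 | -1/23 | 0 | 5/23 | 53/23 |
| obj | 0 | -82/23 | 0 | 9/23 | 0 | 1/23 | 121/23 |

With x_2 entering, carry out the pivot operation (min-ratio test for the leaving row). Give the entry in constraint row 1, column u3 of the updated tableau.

-5/86

Ratio test on column x_2 — row 1: (34/23)/(3/23) = 34/3; row 2: (70/23)/(86/23) = 35/43; row 3: (53/23)/(4/23) = 53/4. Minimum is 35/43 at row 2 (u2 leaves); pivot element 86/23.
Divide row 2 by 86/23; eliminate column x_2 from the other rows.
Row 1 update in column u3: -2/23 − (3/23)·(-19/86) = -5/86.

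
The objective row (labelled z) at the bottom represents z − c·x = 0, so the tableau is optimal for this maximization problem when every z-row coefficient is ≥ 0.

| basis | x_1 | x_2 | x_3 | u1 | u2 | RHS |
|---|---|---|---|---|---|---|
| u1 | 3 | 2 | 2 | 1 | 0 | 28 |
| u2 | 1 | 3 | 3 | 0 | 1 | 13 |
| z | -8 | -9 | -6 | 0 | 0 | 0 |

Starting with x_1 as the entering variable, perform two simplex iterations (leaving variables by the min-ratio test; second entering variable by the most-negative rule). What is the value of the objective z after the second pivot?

Ratio test on column x_1 — row 1: 28/3 = 28/3; row 2: 13/1 = 13. Minimum is 28/3 at row 1 (u1 leaves); pivot element 3.
Pivot on row 1; the z-row RHS becomes 0 − (-8)·(28/3) = 224/3.
Next entering variable (most negative z-row entry -11/3): x_2.
Ratio test on column x_2 — row 1: (28/3)/(2/3) = 14; row 2: (11/3)/(7/3) = 11/7. Minimum is 11/7 at row 2 (u2 leaves); pivot element 7/3.
After the second pivot the z-row RHS is 224/3 − (-11/3)·(11/7) = 563/7.

563/7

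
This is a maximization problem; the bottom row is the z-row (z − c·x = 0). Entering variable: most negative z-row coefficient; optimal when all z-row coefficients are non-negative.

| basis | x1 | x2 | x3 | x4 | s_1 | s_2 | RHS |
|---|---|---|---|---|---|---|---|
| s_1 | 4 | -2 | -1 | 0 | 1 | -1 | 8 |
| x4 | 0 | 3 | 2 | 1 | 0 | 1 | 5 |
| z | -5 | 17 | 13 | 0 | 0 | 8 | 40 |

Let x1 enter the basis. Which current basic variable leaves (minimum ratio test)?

s_1

Column x1 entries and ratios — s_1: 8/4 = 2; x4: 0 ≤ 0, skip.
Smallest ratio is 2 in the row of s_1, so s_1 leaves.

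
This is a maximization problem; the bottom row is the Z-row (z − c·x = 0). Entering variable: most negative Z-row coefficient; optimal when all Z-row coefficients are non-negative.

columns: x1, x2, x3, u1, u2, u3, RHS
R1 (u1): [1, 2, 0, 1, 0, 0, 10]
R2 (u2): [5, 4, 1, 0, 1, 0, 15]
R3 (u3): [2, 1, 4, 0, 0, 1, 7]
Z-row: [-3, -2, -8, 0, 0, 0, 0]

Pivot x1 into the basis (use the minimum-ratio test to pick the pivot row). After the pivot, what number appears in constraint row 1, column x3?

Ratio test on column x1 — row 1: 10/1 = 10; row 2: 15/5 = 3; row 3: 7/2 = 7/2. Minimum is 3 at row 2 (u2 leaves); pivot element 5.
Divide row 2 by 5; eliminate column x1 from the other rows.
Row 1 update in column x3: 0 − 1·(1/5) = -1/5.

-1/5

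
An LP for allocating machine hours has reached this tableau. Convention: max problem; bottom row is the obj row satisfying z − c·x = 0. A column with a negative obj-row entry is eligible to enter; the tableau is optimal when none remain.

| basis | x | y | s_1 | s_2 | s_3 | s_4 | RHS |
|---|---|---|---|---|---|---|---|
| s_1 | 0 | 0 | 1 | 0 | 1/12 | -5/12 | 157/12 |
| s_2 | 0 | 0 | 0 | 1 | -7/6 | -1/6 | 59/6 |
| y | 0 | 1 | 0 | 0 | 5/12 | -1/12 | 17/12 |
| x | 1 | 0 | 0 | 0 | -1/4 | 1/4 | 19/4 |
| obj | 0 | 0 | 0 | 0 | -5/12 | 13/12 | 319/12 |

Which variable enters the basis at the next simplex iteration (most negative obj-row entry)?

Negative obj-row entries: s_3: -5/12.
The most negative is -5/12 in column s_3, so s_3 enters.

s_3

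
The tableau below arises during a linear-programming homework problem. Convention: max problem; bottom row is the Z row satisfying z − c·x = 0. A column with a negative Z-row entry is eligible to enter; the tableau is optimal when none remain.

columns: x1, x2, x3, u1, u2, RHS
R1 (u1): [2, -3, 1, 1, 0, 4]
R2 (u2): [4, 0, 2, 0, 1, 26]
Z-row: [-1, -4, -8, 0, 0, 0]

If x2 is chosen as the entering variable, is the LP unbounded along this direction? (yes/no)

Every constraint-row entry in column x2 is ≤ 0, so increasing x2 is unbounded.

yes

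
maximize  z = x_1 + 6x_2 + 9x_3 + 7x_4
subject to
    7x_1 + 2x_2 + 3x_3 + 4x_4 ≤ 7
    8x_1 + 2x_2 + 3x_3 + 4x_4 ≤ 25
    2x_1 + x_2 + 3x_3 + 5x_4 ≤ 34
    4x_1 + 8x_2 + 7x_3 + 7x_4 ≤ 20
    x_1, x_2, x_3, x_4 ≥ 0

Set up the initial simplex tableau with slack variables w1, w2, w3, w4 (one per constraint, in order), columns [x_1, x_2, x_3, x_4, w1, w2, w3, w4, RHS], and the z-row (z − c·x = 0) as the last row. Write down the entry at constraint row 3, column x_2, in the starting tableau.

1

Constraint 3 has coefficient 1 on x_2.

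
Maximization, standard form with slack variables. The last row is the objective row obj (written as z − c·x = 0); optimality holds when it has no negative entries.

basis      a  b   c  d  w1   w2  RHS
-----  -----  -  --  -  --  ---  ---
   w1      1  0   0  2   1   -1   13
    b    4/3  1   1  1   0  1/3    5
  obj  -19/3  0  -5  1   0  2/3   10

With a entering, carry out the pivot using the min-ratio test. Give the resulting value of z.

Ratio test on column a — row 1: 13/1 = 13; row 2: 5/(4/3) = 15/4. Minimum is 15/4 at row 2 (b leaves); pivot element 4/3.
Pivot on row 2; the obj-row RHS becomes 10 − (-19/3)·(15/4) = 135/4.

135/4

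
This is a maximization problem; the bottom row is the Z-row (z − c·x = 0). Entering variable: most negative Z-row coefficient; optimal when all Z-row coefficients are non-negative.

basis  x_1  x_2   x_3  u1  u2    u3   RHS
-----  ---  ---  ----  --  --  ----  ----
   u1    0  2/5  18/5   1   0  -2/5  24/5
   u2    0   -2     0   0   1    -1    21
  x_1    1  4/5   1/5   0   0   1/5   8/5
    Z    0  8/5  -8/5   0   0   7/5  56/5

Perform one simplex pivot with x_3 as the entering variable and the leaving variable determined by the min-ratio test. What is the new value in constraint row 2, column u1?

0

Ratio test on column x_3 — row 1: (24/5)/(18/5) = 4/3; row 2: entry 0 ≤ 0; row 3: (8/5)/(1/5) = 8. Minimum is 4/3 at row 1 (u1 leaves); pivot element 18/5.
Divide row 1 by 18/5; eliminate column x_3 from the other rows.
Row 2 update in column u1: 0 − 0·(5/18) = 0.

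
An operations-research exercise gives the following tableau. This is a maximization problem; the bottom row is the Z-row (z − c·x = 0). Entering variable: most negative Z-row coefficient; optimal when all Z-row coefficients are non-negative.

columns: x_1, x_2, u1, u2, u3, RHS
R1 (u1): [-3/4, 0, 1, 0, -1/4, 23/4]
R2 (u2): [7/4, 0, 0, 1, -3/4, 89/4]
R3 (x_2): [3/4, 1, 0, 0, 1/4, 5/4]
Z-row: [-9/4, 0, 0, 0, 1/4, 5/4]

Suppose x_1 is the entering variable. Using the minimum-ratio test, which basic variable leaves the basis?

Column x_1 entries and ratios — u1: -3/4 ≤ 0, skip; u2: (89/4)/(7/4) = 89/7; x_2: (5/4)/(3/4) = 5/3.
Smallest ratio is 5/3 in the row of x_2, so x_2 leaves.

x_2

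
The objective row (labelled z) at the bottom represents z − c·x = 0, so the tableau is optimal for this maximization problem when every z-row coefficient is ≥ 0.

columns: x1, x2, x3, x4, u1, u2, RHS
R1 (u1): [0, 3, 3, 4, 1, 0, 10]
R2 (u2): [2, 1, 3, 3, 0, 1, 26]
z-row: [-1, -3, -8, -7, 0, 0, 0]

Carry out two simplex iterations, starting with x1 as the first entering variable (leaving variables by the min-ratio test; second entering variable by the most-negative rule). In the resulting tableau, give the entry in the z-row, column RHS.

Ratio test on column x1 — row 1: entry 0 ≤ 0; row 2: 26/2 = 13. Minimum is 13 at row 2 (u2 leaves); pivot element 2.
Divide row 2 by 2; eliminate column x1 from the other rows.
Second iteration: most negative z-row entry is -13/2 in column x3, so x3 enters.
Ratio test on column x3 — row 1: 10/3 = 10/3; row 2: 13/(3/2) = 26/3. Minimum is 10/3 at row 1 (u1 leaves); pivot element 3.
Divide row 1 by 3; eliminate column x3 from the other rows.
After both pivots, the entry at the z-row, column RHS is 104/3.

104/3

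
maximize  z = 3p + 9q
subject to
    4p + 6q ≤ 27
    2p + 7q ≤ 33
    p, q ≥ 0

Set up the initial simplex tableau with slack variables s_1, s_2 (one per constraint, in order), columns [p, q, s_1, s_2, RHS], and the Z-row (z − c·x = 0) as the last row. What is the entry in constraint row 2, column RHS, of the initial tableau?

33

The RHS of constraint 2 is b_2 = 33.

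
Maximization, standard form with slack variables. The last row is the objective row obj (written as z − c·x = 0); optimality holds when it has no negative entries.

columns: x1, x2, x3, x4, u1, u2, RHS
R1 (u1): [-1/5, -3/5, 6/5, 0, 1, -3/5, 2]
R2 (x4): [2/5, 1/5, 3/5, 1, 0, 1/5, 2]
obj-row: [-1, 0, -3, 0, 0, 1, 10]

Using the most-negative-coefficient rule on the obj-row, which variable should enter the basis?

x3

Negative obj-row entries: x1: -1, x3: -3.
The most negative is -3 in column x3, so x3 enters.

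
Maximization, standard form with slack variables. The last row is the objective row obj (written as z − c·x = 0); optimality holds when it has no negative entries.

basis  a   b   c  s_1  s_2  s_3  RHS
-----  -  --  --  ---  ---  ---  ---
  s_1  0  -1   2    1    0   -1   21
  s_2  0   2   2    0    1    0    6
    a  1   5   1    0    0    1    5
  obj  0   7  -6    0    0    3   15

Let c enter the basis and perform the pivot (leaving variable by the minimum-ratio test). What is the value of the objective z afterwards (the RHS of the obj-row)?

33

Ratio test on column c — row 1: 21/2 = 21/2; row 2: 6/2 = 3; row 3: 5/1 = 5. Minimum is 3 at row 2 (s_2 leaves); pivot element 2.
Pivot on row 2; the obj-row RHS becomes 15 − (-6)·3 = 33.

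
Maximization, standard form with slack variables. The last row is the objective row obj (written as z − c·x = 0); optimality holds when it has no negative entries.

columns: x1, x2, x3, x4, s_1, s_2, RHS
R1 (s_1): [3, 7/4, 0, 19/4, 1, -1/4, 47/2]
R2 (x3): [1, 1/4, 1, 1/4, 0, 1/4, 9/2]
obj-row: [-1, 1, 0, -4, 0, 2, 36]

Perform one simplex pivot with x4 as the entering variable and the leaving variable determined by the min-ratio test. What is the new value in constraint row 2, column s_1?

Ratio test on column x4 — row 1: (47/2)/(19/4) = 94/19; row 2: (9/2)/(1/4) = 18. Minimum is 94/19 at row 1 (s_1 leaves); pivot element 19/4.
Divide row 1 by 19/4; eliminate column x4 from the other rows.
Row 2 update in column s_1: 0 − (1/4)·(4/19) = -1/19.

-1/19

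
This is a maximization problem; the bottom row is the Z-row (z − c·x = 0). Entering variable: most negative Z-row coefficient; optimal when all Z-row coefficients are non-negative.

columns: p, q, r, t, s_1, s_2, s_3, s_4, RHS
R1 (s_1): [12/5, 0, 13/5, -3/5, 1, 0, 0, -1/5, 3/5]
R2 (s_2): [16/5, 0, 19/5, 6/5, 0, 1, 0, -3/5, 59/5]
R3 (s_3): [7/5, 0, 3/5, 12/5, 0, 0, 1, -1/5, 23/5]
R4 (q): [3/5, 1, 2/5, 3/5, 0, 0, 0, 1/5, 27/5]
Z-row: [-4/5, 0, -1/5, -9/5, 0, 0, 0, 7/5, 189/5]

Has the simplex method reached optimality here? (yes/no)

no

The Z-row has a negative entry -9/5 in column t, so it is not optimal.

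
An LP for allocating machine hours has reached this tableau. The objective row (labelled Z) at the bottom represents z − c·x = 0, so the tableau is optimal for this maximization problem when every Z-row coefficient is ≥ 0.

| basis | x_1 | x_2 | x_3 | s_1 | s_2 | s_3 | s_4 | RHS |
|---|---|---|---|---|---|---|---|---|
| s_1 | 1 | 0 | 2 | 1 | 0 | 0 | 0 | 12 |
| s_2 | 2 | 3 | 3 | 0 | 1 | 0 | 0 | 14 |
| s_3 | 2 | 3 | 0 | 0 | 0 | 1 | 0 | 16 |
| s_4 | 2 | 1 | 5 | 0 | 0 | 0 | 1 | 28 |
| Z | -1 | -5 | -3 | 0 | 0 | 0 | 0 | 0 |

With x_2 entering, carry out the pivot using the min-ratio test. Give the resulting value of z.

Ratio test on column x_2 — row 1: entry 0 ≤ 0; row 2: 14/3 = 14/3; row 3: 16/3 = 16/3; row 4: 28/1 = 28. Minimum is 14/3 at row 2 (s_2 leaves); pivot element 3.
Pivot on row 2; the Z-row RHS becomes 0 − (-5)·(14/3) = 70/3.

70/3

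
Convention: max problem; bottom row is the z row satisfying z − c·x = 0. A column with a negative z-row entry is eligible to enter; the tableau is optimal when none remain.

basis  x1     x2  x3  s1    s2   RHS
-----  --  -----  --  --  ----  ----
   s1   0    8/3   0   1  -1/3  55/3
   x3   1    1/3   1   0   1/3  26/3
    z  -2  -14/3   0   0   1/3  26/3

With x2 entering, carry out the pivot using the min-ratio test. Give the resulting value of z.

163/4

Ratio test on column x2 — row 1: (55/3)/(8/3) = 55/8; row 2: (26/3)/(1/3) = 26. Minimum is 55/8 at row 1 (s1 leaves); pivot element 8/3.
Pivot on row 1; the z-row RHS becomes 26/3 − (-14/3)·(55/8) = 163/4.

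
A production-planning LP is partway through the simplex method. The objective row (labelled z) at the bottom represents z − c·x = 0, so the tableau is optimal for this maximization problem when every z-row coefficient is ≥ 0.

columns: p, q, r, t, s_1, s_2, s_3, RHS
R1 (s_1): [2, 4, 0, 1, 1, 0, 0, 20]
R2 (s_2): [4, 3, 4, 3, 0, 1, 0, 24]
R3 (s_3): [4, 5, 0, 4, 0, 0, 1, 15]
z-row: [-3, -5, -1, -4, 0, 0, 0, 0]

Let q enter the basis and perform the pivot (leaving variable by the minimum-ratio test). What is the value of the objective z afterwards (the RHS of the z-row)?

Ratio test on column q — row 1: 20/4 = 5; row 2: 24/3 = 8; row 3: 15/5 = 3. Minimum is 3 at row 3 (s_3 leaves); pivot element 5.
Pivot on row 3; the z-row RHS becomes 0 − (-5)·3 = 15.

15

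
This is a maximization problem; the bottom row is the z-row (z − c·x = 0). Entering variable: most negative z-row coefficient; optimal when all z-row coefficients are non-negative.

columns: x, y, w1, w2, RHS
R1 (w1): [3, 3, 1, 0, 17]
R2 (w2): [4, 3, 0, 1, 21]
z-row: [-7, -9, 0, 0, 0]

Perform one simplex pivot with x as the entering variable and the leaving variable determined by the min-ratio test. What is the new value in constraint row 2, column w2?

1/4

Ratio test on column x — row 1: 17/3 = 17/3; row 2: 21/4 = 21/4. Minimum is 21/4 at row 2 (w2 leaves); pivot element 4.
Divide row 2 by 4; eliminate column x from the other rows.
In the new row 2, the w2 entry is the old entry divided by the pivot: 1/4 = 1/4.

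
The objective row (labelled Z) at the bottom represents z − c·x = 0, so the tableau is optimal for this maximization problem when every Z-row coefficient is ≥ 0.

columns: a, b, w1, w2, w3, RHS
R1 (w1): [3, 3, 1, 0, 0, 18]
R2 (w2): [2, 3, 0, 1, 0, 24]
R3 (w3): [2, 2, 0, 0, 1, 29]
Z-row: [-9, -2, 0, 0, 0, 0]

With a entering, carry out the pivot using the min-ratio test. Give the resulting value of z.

54

Ratio test on column a — row 1: 18/3 = 6; row 2: 24/2 = 12; row 3: 29/2 = 29/2. Minimum is 6 at row 1 (w1 leaves); pivot element 3.
Pivot on row 1; the Z-row RHS becomes 0 − (-9)·6 = 54.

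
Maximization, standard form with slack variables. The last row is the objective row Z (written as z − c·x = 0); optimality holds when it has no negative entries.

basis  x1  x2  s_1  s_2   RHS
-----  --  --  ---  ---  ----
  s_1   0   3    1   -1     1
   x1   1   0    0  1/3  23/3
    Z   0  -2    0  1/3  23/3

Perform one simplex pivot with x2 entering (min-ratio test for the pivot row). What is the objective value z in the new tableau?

Ratio test on column x2 — row 1: 1/3 = 1/3; row 2: entry 0 ≤ 0. Minimum is 1/3 at row 1 (s_1 leaves); pivot element 3.
Pivot on row 1; the Z-row RHS becomes 23/3 − (-2)·(1/3) = 25/3.

25/3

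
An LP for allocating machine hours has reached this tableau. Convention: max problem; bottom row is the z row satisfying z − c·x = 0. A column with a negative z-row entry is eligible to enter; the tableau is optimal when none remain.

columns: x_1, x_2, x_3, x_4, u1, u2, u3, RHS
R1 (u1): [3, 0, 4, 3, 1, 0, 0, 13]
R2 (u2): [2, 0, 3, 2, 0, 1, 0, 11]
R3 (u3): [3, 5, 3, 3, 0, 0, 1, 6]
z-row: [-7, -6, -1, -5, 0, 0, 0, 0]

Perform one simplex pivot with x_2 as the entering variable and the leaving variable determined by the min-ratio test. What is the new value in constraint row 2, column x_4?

2

Ratio test on column x_2 — row 1: entry 0 ≤ 0; row 2: entry 0 ≤ 0; row 3: 6/5 = 6/5. Minimum is 6/5 at row 3 (u3 leaves); pivot element 5.
Divide row 3 by 5; eliminate column x_2 from the other rows.
Row 2 update in column x_4: 2 − 0·(3/5) = 2.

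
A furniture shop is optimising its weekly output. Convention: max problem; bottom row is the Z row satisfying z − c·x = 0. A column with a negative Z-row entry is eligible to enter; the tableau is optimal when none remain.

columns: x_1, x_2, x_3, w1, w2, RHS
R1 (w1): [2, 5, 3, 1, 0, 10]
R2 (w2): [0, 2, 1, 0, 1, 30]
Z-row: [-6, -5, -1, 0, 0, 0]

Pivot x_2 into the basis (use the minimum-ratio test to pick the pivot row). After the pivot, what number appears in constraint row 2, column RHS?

26

Ratio test on column x_2 — row 1: 10/5 = 2; row 2: 30/2 = 15. Minimum is 2 at row 1 (w1 leaves); pivot element 5.
Divide row 1 by 5; eliminate column x_2 from the other rows.
Row 2 update in column RHS: 30 − 2·2 = 26.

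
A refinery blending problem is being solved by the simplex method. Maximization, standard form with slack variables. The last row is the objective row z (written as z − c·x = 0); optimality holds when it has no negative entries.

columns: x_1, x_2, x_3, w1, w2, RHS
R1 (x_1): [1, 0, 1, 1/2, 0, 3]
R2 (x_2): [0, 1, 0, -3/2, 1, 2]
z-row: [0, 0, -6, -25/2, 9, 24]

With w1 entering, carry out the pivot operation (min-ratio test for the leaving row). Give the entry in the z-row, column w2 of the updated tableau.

Ratio test on column w1 — row 1: 3/(1/2) = 6; row 2: entry -3/2 ≤ 0. Minimum is 6 at row 1 (x_1 leaves); pivot element 1/2.
Divide row 1 by 1/2; eliminate column w1 from the other rows.
z-row update in column w2: 9 − (-25/2)·0 = 9.

9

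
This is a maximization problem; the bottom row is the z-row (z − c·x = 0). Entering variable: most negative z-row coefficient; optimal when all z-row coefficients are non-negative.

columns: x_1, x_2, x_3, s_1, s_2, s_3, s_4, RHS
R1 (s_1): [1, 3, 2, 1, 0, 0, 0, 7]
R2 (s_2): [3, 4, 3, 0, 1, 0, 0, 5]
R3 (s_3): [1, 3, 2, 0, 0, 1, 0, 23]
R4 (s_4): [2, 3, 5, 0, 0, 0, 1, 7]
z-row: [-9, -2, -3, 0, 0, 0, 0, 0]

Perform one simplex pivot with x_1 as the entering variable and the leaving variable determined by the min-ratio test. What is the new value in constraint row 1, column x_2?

5/3

Ratio test on column x_1 — row 1: 7/1 = 7; row 2: 5/3 = 5/3; row 3: 23/1 = 23; row 4: 7/2 = 7/2. Minimum is 5/3 at row 2 (s_2 leaves); pivot element 3.
Divide row 2 by 3; eliminate column x_1 from the other rows.
Row 1 update in column x_2: 3 − 1·(4/3) = 5/3.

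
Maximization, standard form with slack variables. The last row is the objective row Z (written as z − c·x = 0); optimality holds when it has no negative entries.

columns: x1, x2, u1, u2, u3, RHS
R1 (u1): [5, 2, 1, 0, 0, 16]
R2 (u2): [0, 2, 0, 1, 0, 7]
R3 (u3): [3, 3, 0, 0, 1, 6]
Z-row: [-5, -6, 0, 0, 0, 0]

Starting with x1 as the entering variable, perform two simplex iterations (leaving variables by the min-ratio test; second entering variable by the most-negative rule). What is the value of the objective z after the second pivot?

Ratio test on column x1 — row 1: 16/5 = 16/5; row 2: entry 0 ≤ 0; row 3: 6/3 = 2. Minimum is 2 at row 3 (u3 leaves); pivot element 3.
Pivot on row 3; the Z-row RHS becomes 0 − (-5)·2 = 10.
Next entering variable (most negative Z-row entry -1): x2.
Ratio test on column x2 — row 1: entry -3 ≤ 0; row 2: 7/2 = 7/2; row 3: 2/1 = 2. Minimum is 2 at row 3 (x1 leaves); pivot element 1.
After the second pivot the Z-row RHS is 10 − (-1)·2 = 12.

12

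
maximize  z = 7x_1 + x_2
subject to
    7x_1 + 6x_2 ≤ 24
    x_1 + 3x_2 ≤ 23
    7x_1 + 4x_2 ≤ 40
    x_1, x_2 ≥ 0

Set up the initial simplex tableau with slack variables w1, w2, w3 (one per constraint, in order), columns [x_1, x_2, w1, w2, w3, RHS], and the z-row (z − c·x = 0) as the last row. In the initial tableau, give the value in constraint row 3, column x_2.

Constraint 3 has coefficient 4 on x_2.

4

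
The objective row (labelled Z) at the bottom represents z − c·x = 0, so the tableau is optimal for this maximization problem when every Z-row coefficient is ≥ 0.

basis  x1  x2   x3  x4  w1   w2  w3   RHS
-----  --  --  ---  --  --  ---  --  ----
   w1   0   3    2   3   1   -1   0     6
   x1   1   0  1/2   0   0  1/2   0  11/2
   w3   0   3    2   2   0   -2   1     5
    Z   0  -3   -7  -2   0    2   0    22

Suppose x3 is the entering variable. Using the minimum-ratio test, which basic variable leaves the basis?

w3

Column x3 entries and ratios — w1: 6/2 = 3; x1: (11/2)/(1/2) = 11; w3: 5/2 = 5/2.
Smallest ratio is 5/2 in the row of w3, so w3 leaves.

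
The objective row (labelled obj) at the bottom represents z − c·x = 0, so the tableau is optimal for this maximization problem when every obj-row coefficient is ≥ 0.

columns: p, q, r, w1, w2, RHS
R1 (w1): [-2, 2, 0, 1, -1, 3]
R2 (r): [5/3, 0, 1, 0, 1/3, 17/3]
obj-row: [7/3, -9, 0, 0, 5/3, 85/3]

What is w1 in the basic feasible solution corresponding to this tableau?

3

w1 is basic (row 1); its value is the RHS of that row, 3.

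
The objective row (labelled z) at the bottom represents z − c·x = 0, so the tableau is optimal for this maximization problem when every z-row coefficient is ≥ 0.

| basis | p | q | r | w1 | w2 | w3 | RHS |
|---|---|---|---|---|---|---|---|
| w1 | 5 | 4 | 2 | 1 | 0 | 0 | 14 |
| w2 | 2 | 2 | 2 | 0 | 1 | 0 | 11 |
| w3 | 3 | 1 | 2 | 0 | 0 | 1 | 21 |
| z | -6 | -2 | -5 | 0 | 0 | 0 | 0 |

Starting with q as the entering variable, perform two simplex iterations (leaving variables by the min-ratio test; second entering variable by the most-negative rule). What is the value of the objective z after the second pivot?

23

Ratio test on column q — row 1: 14/4 = 7/2; row 2: 11/2 = 11/2; row 3: 21/1 = 21. Minimum is 7/2 at row 1 (w1 leaves); pivot element 4.
Pivot on row 1; the z-row RHS becomes 0 − (-2)·(7/2) = 7.
Next entering variable (most negative z-row entry -4): r.
Ratio test on column r — row 1: (7/2)/(1/2) = 7; row 2: 4/1 = 4; row 3: (35/2)/(3/2) = 35/3. Minimum is 4 at row 2 (w2 leaves); pivot element 1.
After the second pivot the z-row RHS is 7 − (-4)·4 = 23.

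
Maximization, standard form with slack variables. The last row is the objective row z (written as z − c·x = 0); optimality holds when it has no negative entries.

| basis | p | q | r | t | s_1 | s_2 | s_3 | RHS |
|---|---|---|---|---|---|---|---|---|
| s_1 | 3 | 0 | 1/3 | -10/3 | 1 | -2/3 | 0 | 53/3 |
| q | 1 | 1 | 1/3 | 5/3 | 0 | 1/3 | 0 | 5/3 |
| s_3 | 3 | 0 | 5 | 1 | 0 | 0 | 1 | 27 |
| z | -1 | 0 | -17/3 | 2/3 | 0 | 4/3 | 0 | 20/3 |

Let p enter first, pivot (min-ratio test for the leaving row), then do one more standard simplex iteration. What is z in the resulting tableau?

Ratio test on column p — row 1: (53/3)/3 = 53/9; row 2: (5/3)/1 = 5/3; row 3: 27/3 = 9. Minimum is 5/3 at row 2 (q leaves); pivot element 1.
Pivot on row 2; the z-row RHS becomes 20/3 − (-1)·(5/3) = 25/3.
Next entering variable (most negative z-row entry -16/3): r.
Ratio test on column r — row 1: entry -2/3 ≤ 0; row 2: (5/3)/(1/3) = 5; row 3: 22/4 = 11/2. Minimum is 5 at row 2 (p leaves); pivot element 1/3.
After the second pivot the z-row RHS is 25/3 − (-16/3)·5 = 35.

35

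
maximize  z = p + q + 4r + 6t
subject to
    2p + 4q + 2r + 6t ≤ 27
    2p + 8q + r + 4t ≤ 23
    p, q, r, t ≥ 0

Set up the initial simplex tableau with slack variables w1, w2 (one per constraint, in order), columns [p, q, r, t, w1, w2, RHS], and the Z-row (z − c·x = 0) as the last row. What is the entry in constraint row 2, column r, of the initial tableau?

Constraint 2 has coefficient 1 on r.

1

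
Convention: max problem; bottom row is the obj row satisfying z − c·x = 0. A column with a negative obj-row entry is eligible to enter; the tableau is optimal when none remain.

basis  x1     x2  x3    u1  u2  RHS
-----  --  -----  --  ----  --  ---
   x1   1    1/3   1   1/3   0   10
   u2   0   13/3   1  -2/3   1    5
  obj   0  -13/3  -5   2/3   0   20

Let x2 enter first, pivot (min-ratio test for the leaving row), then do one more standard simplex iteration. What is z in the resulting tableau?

45

Ratio test on column x2 — row 1: 10/(1/3) = 30; row 2: 5/(13/3) = 15/13. Minimum is 15/13 at row 2 (u2 leaves); pivot element 13/3.
Pivot on row 2; the obj-row RHS becomes 20 − (-13/3)·(15/13) = 25.
Next entering variable (most negative obj-row entry -4): x3.
Ratio test on column x3 — row 1: (125/13)/(12/13) = 125/12; row 2: (15/13)/(3/13) = 5. Minimum is 5 at row 2 (x2 leaves); pivot element 3/13.
After the second pivot the obj-row RHS is 25 − (-4)·5 = 45.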